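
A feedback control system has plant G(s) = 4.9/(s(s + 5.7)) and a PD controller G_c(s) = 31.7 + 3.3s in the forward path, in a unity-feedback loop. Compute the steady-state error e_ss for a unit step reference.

0

The open loop G_c(s)G(s) has a pole at the origin (type 1), so the static position error constant is infinite and e_ss = 1/(1+∞) = 0.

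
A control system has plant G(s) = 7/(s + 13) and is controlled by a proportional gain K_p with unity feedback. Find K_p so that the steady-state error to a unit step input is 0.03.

K_p = 60

The loop is type 0, so e_ss(step) = 1/(1 + K_pos) with K_pos = K_p·G(0).
G(0) = 0.5385. Require 1/(1 + K_p·0.5385) = 0.03, so 1 + 0.5385·K_p = 33.33.
K_p = (33.33 − 1)/0.5385 = 60.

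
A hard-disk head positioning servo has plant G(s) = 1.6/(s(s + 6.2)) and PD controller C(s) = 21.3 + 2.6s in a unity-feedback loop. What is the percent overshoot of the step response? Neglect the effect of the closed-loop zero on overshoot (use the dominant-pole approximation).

Forward path: (21.3 + 2.6s)·1.6/(s(s+6.2)). The closed-loop characteristic equation is s² + (6.2 + 1.6·2.6)s + 1.6·21.3 = 0.
That is s² + 10.36s + 34.08 = 0, so ω_n = 5.838 rad/s and ζ = 10.36/(2·5.838) = 0.8873.
%OS = 100·exp(−πζ/√(1−ζ²)) = 0.237%.

0.237%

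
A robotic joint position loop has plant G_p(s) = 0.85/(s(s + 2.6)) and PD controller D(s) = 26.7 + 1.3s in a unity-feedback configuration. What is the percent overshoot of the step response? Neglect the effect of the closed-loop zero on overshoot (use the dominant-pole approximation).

Forward path: (26.7 + 1.3s)·0.85/(s(s+2.6)). The closed-loop characteristic equation is s² + (2.6 + 0.85·1.3)s + 0.85·26.7 = 0.
That is s² + 3.705s + 22.7 = 0, so ω_n = 4.764 rad/s and ζ = 3.705/(2·4.764) = 0.3889.
%OS = 100·exp(−πζ/√(1−ζ²)) = 26.6%.

26.6%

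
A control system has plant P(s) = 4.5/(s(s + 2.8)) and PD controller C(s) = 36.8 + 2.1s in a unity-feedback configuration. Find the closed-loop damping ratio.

ζ = 0.476

Forward path: (36.8 + 2.1s)·4.5/(s(s+2.8)). The closed-loop characteristic equation is s² + (2.8 + 4.5·2.1)s + 4.5·36.8 = 0.
That is s² + 12.25s + 165.6 = 0, so ω_n = 12.87 rad/s and ζ = 12.25/(2·12.87) = 0.476.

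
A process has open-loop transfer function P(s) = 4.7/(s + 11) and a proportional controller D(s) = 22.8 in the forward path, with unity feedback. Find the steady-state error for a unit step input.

0.0931

The loop is type 0. Static position error constant K_pos = D(0)·P(0) = 22.8·0.4273 = 9.742.
Steady-state error to a unit step: e_ss = 1/(1+K_pos) = 1/10.74 = 0.0931.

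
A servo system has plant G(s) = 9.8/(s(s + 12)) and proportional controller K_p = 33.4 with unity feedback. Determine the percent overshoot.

33.1%

From 1 + K_pG(s) = 0: s² + 12s + 327.3 = 0 ⇒ ω_n = 18.09, ζ = 0.3316.
%OS = 100·exp(−πζ/√(1−ζ²)) = 100·exp(−π·0.3316/√0.89) = 33.1%.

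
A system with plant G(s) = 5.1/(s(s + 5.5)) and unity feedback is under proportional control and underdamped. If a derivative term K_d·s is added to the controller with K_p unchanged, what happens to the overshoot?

With PD the characteristic equation becomes s² + (a + K·K_d)s + K·K_p = 0; the damping term grows, ζ rises, overshoot falls.

decrease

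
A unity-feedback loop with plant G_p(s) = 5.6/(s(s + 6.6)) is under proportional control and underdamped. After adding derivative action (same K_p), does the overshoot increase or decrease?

The derivative term adds K·K_d to the s-coefficient of the characteristic equation, raising 2ζω_n while ω_n is unchanged; ζ increases, so overshoot decreases.

decrease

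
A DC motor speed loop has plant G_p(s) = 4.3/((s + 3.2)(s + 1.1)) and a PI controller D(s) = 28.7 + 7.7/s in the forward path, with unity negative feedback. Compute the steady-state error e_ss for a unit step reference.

0

The open loop D(s)G_p(s) has a pole at the origin (type 1), so the static position error constant is infinite and e_ss = 1/(1+∞) = 0.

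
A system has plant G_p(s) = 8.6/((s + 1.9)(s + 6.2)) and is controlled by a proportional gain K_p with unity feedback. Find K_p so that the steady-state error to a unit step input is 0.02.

K_p = 67.1

Steady-state error for a unit step on this type-0 loop is 1/(1 + K_p·G_p(0)).
G_p(0) = 0.7301. Require 1/(1 + K_p·0.7301) = 0.02, so 1 + 0.7301·K_p = 50.
K_p = (50 − 1)/0.7301 = 67.1.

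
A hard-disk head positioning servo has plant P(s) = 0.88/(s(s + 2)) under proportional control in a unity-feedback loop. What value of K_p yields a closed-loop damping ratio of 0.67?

K_p = 2.53

Closed-loop characteristic equation: s² + 2s + K_p·0.88 = 0.
So ω_n = √(0.88K_p) and 2ζω_n = 2, giving ζ = 2/(2√(0.88K_p)).
Setting ζ = 0.67: √(0.88K_p) = 2/(2·0.67) = 1.493, so K_p = 2.228/0.88 = 2.53.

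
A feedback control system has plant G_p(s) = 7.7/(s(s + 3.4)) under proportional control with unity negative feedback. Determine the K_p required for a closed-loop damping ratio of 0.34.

K_p = 3.25

Closed-loop characteristic equation: s² + 3.4s + K_p·7.7 = 0.
So ω_n = √(7.7K_p) and 2ζω_n = 3.4, giving ζ = 3.4/(2√(7.7K_p)).
Setting ζ = 0.34: √(7.7K_p) = 3.4/(2·0.34) = 5, so K_p = 25/7.7 = 3.25.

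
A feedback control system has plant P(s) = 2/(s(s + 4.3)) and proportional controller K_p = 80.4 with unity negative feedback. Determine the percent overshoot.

Closed-loop characteristic equation: s² + 4.3s + 160.8 = 0, so ω_n = 12.68 rad/s and ζ = 4.3/(2·12.68) = 0.1695.
%OS = 100·exp(−πζ/√(1−ζ²)) = 100·exp(−π·0.1695/√0.9713) = 58.2%.

58.2%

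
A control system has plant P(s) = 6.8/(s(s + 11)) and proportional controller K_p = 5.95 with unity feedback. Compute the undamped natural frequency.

ω_n = 6.36 rad/s

With unity feedback the closed-loop characteristic equation is s² + 11s + 5.95·6.8 = s² + 11s + 40.46 = 0.
So ω_n² = 40.46 ⇒ ω_n = 6.361 rad/s, and ζ = 11/(2ω_n) = 0.865.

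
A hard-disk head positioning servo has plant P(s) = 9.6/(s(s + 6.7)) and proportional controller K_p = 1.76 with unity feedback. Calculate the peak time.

T_p = 1.32 s

From 1 + K_pP(s) = 0: s² + 6.7s + 16.9 = 0 ⇒ ω_n = 4.11, ζ = 0.815.
Damped frequency ω_d = ω_n√(1−ζ²) = 2.382 rad/s, so peak time T_p = π/ω_d = 1.32 s.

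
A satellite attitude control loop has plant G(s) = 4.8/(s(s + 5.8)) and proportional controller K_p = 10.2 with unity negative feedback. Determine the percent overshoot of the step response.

23.9%

The closed-loop denominator s² + 5.8s + 48.96 gives ω_n = √48.96 = 6.997 and ζ = 5.8/(2ω_n) = 0.4145.
%OS = 100·exp(−πζ/√(1−ζ²)) = 100·exp(−π·0.4145/√0.8282) = 23.9%.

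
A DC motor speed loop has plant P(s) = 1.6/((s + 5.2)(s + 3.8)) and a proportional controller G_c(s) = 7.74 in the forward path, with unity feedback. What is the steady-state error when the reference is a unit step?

0.615

The loop is type 0. Static position error constant K_pos = G_c(0)·P(0) = 7.74·0.08097 = 0.6267.
Steady-state error to a unit step: e_ss = 1/(1+K_pos) = 1/1.627 = 0.615.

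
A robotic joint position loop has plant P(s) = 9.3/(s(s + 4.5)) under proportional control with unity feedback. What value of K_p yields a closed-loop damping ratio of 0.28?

K_p = 6.94

Closed-loop characteristic equation: s² + 4.5s + K_p·9.3 = 0.
So ω_n = √(9.3K_p) and 2ζω_n = 4.5, giving ζ = 4.5/(2√(9.3K_p)).
Setting ζ = 0.28: √(9.3K_p) = 4.5/(2·0.28) = 8.036, so K_p = 64.57/9.3 = 6.94.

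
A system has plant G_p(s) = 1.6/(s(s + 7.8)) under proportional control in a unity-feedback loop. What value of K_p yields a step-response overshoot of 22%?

K_p = 50.4

From %OS = 100·exp(−πζ/√(1−ζ²)) = 22%, ζ = −ln(0.22)/√(π²+ln²(0.22)) = 0.4342.
Characteristic equation s² + 7.8s + 1.6K_p = 0 gives ζ = 7.8/(2√(1.6K_p)).
Setting ζ = 0.4342: √(1.6K_p) = 7.8/(2·0.4342) = 8.983, so K_p = 80.69/1.6 = 50.4.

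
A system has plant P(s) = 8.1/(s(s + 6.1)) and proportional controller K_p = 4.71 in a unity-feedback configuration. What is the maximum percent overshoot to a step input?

Closed-loop characteristic equation: s² + 6.1s + 38.15 = 0, so ω_n = 6.177 rad/s and ζ = 6.1/(2·6.177) = 0.4938.
%OS = 100·exp(−πζ/√(1−ζ²)) = 100·exp(−π·0.4938/√0.7562) = 16.8%.

16.8%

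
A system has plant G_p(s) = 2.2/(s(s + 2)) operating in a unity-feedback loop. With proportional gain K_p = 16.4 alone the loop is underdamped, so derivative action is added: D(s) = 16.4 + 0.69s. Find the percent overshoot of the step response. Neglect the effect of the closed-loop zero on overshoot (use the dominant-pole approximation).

38.2%

Forward path: (16.4 + 0.69s)·2.2/(s(s+2)). The closed-loop characteristic equation is s² + (2 + 2.2·0.69)s + 2.2·16.4 = 0.
That is s² + 3.518s + 36.08 = 0, so ω_n = 6.007 rad/s and ζ = 3.518/(2·6.007) = 0.2928.
%OS = 100·exp(−πζ/√(1−ζ²)) = 38.2%.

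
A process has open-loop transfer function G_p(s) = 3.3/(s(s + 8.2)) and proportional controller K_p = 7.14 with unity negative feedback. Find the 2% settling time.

T_s ≈ 0.976 s

Closed-loop characteristic equation: s² + 8.2s + 23.56 = 0, so ω_n = 4.854 rad/s and ζ = 8.2/(2·4.854) = 0.8447.
2% settling time T_s ≈ 4/(ζω_n) = 4/4.1 = 0.976 s.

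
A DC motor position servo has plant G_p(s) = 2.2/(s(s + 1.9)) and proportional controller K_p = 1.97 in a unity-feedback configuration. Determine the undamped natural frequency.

ω_n = 2.08 rad/s

With unity feedback the closed-loop characteristic equation is s² + 1.9s + 1.97·2.2 = s² + 1.9s + 4.334 = 0.
Matching s² + 2ζω_n s + ω_n²: ω_n = √4.334 = 2.082 rad/s and 2ζω_n = 1.9, so ζ = 1.9/(2·2.082) = 0.456.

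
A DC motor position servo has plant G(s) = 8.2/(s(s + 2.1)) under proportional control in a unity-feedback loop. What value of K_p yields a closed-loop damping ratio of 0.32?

K_p = 1.31

Closed-loop characteristic equation: s² + 2.1s + K_p·8.2 = 0.
So ω_n = √(8.2K_p) and 2ζω_n = 2.1, giving ζ = 2.1/(2√(8.2K_p)).
Setting ζ = 0.32: √(8.2K_p) = 2.1/(2·0.32) = 3.281, so K_p = 10.77/8.2 = 1.31.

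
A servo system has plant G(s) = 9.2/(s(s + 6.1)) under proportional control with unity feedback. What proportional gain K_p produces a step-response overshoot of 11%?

K_p = 3.06

From %OS = 100·exp(−πζ/√(1−ζ²)) = 11%, ζ = −ln(0.11)/√(π²+ln²(0.11)) = 0.5749.
Characteristic equation s² + 6.1s + 9.2K_p = 0 gives ζ = 6.1/(2√(9.2K_p)).
Setting ζ = 0.5749: √(9.2K_p) = 6.1/(2·0.5749) = 5.305, so K_p = 28.15/9.2 = 3.06.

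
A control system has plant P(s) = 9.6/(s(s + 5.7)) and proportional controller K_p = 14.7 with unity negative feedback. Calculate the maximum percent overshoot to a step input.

The closed-loop denominator s² + 5.7s + 141.1 gives ω_n = √141.1 = 11.88 and ζ = 5.7/(2ω_n) = 0.2399.
%OS = 100·exp(−πζ/√(1−ζ²)) = 100·exp(−π·0.2399/√0.9424) = 46%.

46%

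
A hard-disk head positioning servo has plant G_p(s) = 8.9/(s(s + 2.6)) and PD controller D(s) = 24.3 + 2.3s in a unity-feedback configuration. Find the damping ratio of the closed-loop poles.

Forward path: (24.3 + 2.3s)·8.9/(s(s+2.6)). The closed-loop characteristic equation is s² + (2.6 + 8.9·2.3)s + 8.9·24.3 = 0.
That is s² + 23.07s + 216.3 = 0, so ω_n = 14.71 rad/s and ζ = 23.07/(2·14.71) = 0.7844.

ζ = 0.784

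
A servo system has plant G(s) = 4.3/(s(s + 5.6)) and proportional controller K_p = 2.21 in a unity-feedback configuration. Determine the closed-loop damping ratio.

ζ = 0.908

With unity feedback the closed-loop characteristic equation is s² + 5.6s + 2.21·4.3 = s² + 5.6s + 9.503 = 0.
Matching s² + 2ζω_n s + ω_n²: ω_n = √9.503 = 3.083 rad/s and 2ζω_n = 5.6, so ζ = 5.6/(2·3.083) = 0.908.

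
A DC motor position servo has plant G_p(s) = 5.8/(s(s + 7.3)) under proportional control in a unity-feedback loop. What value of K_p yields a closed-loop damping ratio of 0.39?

Closed-loop characteristic equation: s² + 7.3s + K_p·5.8 = 0.
So ω_n = √(5.8K_p) and 2ζω_n = 7.3, giving ζ = 7.3/(2√(5.8K_p)).
Setting ζ = 0.39: √(5.8K_p) = 7.3/(2·0.39) = 9.359, so K_p = 87.59/5.8 = 15.1.

K_p = 15.1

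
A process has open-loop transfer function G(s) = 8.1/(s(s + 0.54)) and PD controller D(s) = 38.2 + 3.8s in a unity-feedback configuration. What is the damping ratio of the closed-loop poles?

ζ = 0.89

Forward path: (38.2 + 3.8s)·8.1/(s(s+0.54)). The closed-loop characteristic equation is s² + (0.54 + 8.1·3.8)s + 8.1·38.2 = 0.
That is s² + 31.32s + 309.4 = 0, so ω_n = 17.59 rad/s and ζ = 31.32/(2·17.59) = 0.8903.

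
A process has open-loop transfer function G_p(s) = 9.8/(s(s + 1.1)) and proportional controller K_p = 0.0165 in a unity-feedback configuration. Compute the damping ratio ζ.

ζ = 1.37

The closed-loop denominator is s(s+1.1) + 0.0165·9.8 = s² + 1.1s + 0.1617.
So ω_n² = 0.1617 ⇒ ω_n = 0.4021 rad/s, and ζ = 1.1/(2ω_n) = 1.37.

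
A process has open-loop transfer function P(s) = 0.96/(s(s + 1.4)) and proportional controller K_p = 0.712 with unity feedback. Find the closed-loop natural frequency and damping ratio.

The closed-loop denominator is s(s+1.4) + 0.712·0.96 = s² + 1.4s + 0.6835.
So ω_n² = 0.6835 ⇒ ω_n = 0.8268 rad/s, and ζ = 1.4/(2ω_n) = 0.847.

ω_n = 0.827 rad/s, ζ = 0.847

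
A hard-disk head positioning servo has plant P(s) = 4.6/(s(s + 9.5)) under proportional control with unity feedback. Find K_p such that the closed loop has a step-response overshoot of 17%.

K_p = 20.3

From %OS = 100·exp(−πζ/√(1−ζ²)) = 17%, ζ = −ln(0.17)/√(π²+ln²(0.17)) = 0.4913.
Characteristic equation s² + 9.5s + 4.6K_p = 0 gives ζ = 9.5/(2√(4.6K_p)).
Setting ζ = 0.4913: √(4.6K_p) = 9.5/(2·0.4913) = 9.669, so K_p = 93.48/4.6 = 20.3.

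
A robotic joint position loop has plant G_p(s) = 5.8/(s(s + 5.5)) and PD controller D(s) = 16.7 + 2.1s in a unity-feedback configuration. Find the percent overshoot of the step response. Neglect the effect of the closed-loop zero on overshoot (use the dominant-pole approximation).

0.163%

Forward path: (16.7 + 2.1s)·5.8/(s(s+5.5)). The closed-loop characteristic equation is s² + (5.5 + 5.8·2.1)s + 5.8·16.7 = 0.
That is s² + 17.68s + 96.86 = 0, so ω_n = 9.842 rad/s and ζ = 17.68/(2·9.842) = 0.8982.
%OS = 100·exp(−πζ/√(1−ζ²)) = 0.163%.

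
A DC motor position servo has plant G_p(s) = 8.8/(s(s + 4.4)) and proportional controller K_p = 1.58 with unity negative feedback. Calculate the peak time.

The closed-loop denominator s² + 4.4s + 13.9 gives ω_n = √13.9 = 3.729 and ζ = 4.4/(2ω_n) = 0.59.
Damped frequency ω_d = ω_n√(1−ζ²) = 3.011 rad/s, so peak time T_p = π/ω_d = 1.04 s.

T_p = 1.04 s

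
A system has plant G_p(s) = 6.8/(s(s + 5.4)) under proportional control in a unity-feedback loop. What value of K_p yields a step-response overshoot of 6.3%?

From %OS = 100·exp(−πζ/√(1−ζ²)) = 6.3%, ζ = −ln(0.063)/√(π²+ln²(0.063)) = 0.6606.
Characteristic equation s² + 5.4s + 6.8K_p = 0 gives ζ = 5.4/(2√(6.8K_p)).
Setting ζ = 0.6606: √(6.8K_p) = 5.4/(2·0.6606) = 4.087, so K_p = 16.7/6.8 = 2.46.

K_p = 2.46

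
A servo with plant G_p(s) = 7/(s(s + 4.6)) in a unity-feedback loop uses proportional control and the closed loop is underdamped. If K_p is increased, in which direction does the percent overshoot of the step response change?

increase

ζ = 4.6/(2√(7K_p)) decreases as K_p grows; lower damping means more overshoot.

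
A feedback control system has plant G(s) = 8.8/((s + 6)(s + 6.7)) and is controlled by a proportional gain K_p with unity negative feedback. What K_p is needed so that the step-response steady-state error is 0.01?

The loop is type 0, so e_ss(step) = 1/(1 + K_pos) with K_pos = K_p·G(0).
G(0) = 0.2189. Require 1/(1 + K_p·0.2189) = 0.01, so 1 + 0.2189·K_p = 100.
K_p = (100 − 1)/0.2189 = 452.

K_p = 452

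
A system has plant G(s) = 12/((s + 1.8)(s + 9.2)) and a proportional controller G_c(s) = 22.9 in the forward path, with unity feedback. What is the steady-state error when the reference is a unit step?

0.0568

The loop is type 0. Static position error constant K_pos = G_c(0)·G(0) = 22.9·0.7246 = 16.59.
Steady-state error to a unit step: e_ss = 1/(1+K_pos) = 1/17.59 = 0.0568.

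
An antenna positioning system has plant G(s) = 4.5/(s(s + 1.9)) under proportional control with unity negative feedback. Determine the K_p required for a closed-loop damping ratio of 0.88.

K_p = 0.259

Closed-loop characteristic equation: s² + 1.9s + K_p·4.5 = 0.
So ω_n = √(4.5K_p) and 2ζω_n = 1.9, giving ζ = 1.9/(2√(4.5K_p)).
Setting ζ = 0.88: √(4.5K_p) = 1.9/(2·0.88) = 1.08, so K_p = 1.165/4.5 = 0.259.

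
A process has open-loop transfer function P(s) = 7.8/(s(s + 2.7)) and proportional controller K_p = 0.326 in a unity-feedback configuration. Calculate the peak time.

T_p = 3.7 s

The closed-loop denominator s² + 2.7s + 2.543 gives ω_n = √2.543 = 1.595 and ζ = 2.7/(2ω_n) = 0.8466.
Damped frequency ω_d = ω_n√(1−ζ²) = 0.8487 rad/s, so peak time T_p = π/ω_d = 3.7 s.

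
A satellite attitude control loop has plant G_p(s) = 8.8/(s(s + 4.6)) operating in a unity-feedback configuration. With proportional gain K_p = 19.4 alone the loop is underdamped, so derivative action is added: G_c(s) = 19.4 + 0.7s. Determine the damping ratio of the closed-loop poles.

Forward path: (19.4 + 0.7s)·8.8/(s(s+4.6)). The closed-loop characteristic equation is s² + (4.6 + 8.8·0.7)s + 8.8·19.4 = 0.
That is s² + 10.76s + 170.7 = 0, so ω_n = 13.07 rad/s and ζ = 10.76/(2·13.07) = 0.4118.

ζ = 0.412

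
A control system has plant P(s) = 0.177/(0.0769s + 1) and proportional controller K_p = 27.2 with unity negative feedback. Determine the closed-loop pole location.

s = -75.61

Closed loop: T(s) = K_p·P/(1+K_p·P) = 4.814/(0.0769s + 1 + 4.814), with pole at s = −(1 + 4.814)/0.0769 = −75.61.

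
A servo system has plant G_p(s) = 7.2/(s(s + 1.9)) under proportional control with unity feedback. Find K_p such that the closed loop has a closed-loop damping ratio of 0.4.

Closed-loop characteristic equation: s² + 1.9s + K_p·7.2 = 0.
So ω_n = √(7.2K_p) and 2ζω_n = 1.9, giving ζ = 1.9/(2√(7.2K_p)).
Setting ζ = 0.4: √(7.2K_p) = 1.9/(2·0.4) = 2.375, so K_p = 5.641/7.2 = 0.783.

K_p = 0.783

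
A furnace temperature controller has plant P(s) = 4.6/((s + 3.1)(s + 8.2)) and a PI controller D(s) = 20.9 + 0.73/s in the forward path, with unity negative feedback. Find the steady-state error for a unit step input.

The open loop D(s)P(s) has a pole at the origin (type 1), so the static position error constant is infinite and e_ss = 1/(1+∞) = 0.

0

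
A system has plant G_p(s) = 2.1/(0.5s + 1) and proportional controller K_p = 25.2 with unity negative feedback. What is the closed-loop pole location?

s = -107.8

Closed loop: T(s) = K_p·G_p/(1+K_p·G_p) = 52.92/(0.5s + 1 + 52.92), with pole at s = −(1 + 52.92)/0.5 = −107.8.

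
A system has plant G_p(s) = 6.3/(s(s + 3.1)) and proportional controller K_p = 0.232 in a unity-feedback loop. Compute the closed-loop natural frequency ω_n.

ω_n = 1.21 rad/s

1 + K_p·G_p(s) = 0 gives s² + 3.1s + 1.462 = 0.
Matching s² + 2ζω_n s + ω_n²: ω_n = √1.462 = 1.209 rad/s and 2ζω_n = 3.1, so ζ = 3.1/(2·1.209) = 1.28.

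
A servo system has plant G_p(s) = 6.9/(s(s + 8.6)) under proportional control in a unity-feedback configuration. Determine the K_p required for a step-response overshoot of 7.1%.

K_p = 6.46

From %OS = 100·exp(−πζ/√(1−ζ²)) = 7.1%, ζ = −ln(0.071)/√(π²+ln²(0.071)) = 0.6441.
Characteristic equation s² + 8.6s + 6.9K_p = 0 gives ζ = 8.6/(2√(6.9K_p)).
Setting ζ = 0.6441: √(6.9K_p) = 8.6/(2·0.6441) = 6.676, so K_p = 44.57/6.9 = 6.46.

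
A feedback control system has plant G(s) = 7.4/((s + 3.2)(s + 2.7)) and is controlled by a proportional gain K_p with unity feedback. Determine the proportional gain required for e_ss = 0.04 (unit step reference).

For a type-0 loop with proportional control, e_ss = 1/(1 + K_p·G(0)).
G(0) = 0.8565. Require 1/(1 + K_p·0.8565) = 0.04, so 1 + 0.8565·K_p = 25.
K_p = (25 − 1)/0.8565 = 28.

K_p = 28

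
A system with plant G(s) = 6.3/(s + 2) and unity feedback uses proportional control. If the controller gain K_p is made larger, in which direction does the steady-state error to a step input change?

e_ss = 1/(1 + K_p·G(0)); a larger K_p raises the denominator, so e_ss decreases.

decrease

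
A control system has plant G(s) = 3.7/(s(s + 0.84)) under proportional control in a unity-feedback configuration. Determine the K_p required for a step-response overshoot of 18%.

From %OS = 100·exp(−πζ/√(1−ζ²)) = 18%, ζ = −ln(0.18)/√(π²+ln²(0.18)) = 0.4791.
Characteristic equation s² + 0.84s + 3.7K_p = 0 gives ζ = 0.84/(2√(3.7K_p)).
Setting ζ = 0.4791: √(3.7K_p) = 0.84/(2·0.4791) = 0.8766, so K_p = 0.7685/3.7 = 0.208.

K_p = 0.208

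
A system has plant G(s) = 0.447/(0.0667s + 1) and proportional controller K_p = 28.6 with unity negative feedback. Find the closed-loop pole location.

s = -206.7

Closed loop: T(s) = K_p·G/(1+K_p·G) = 12.78/(0.0667s + 1 + 12.78), with pole at s = −(1 + 12.78)/0.0667 = −206.7.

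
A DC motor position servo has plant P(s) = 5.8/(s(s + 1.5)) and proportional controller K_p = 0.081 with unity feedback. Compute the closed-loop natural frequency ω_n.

The closed-loop denominator is s(s+1.5) + 0.081·5.8 = s² + 1.5s + 0.4698.
Matching s² + 2ζω_n s + ω_n²: ω_n = √0.4698 = 0.6854 rad/s and 2ζω_n = 1.5, so ζ = 1.5/(2·0.6854) = 1.09.

ω_n = 0.685 rad/s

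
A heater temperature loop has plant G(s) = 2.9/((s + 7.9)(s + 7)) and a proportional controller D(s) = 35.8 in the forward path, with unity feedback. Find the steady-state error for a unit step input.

The loop is type 0. Static position error constant K_pos = D(0)·G(0) = 35.8·0.05244 = 1.877.
Steady-state error to a unit step: e_ss = 1/(1+K_pos) = 1/2.877 = 0.348.

0.348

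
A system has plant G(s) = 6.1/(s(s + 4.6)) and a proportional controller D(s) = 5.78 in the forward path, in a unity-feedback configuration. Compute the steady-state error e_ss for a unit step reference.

0

The open loop D(s)G(s) has a pole at the origin (type 1), so the static position error constant is infinite and e_ss = 1/(1+∞) = 0.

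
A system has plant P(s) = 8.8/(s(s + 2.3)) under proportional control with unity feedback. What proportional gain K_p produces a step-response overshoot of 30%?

From %OS = 100·exp(−πζ/√(1−ζ²)) = 30%, ζ = −ln(0.3)/√(π²+ln²(0.3)) = 0.3579.
Characteristic equation s² + 2.3s + 8.8K_p = 0 gives ζ = 2.3/(2√(8.8K_p)).
Setting ζ = 0.3579: √(8.8K_p) = 2.3/(2·0.3579) = 3.214, so K_p = 10.33/8.8 = 1.17.

K_p = 1.17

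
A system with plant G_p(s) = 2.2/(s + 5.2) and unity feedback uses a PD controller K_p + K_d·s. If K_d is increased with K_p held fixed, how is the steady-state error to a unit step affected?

K_d affects only the transient (the s-coefficient); the DC loop gain, and hence e_ss, depends only on K_p.

unchanged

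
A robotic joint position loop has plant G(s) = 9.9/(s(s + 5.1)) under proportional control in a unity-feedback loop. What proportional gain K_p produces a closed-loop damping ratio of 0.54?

K_p = 2.25

Closed-loop characteristic equation: s² + 5.1s + K_p·9.9 = 0.
So ω_n = √(9.9K_p) and 2ζω_n = 5.1, giving ζ = 5.1/(2√(9.9K_p)).
Setting ζ = 0.54: √(9.9K_p) = 5.1/(2·0.54) = 4.722, so K_p = 22.3/9.9 = 2.25.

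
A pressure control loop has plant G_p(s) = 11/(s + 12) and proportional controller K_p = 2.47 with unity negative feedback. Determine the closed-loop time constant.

τ = 0.0255 s

Closed-loop transfer function: T(s) = K_p·G_p(s)/(1 + K_p·G_p(s)) = 27.17/(s + 12 + 27.17) = 27.17/(s + 39.17).
Time constant τ = 1/39.17 = 0.0255 s.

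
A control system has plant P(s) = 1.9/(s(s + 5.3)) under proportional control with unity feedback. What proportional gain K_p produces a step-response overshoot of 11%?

From %OS = 100·exp(−πζ/√(1−ζ²)) = 11%, ζ = −ln(0.11)/√(π²+ln²(0.11)) = 0.5749.
Characteristic equation s² + 5.3s + 1.9K_p = 0 gives ζ = 5.3/(2√(1.9K_p)).
Setting ζ = 0.5749: √(1.9K_p) = 5.3/(2·0.5749) = 4.61, so K_p = 21.25/1.9 = 11.2.

K_p = 11.2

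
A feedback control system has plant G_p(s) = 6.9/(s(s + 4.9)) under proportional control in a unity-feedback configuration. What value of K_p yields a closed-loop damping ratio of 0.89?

K_p = 1.1

Closed-loop characteristic equation: s² + 4.9s + K_p·6.9 = 0.
So ω_n = √(6.9K_p) and 2ζω_n = 4.9, giving ζ = 4.9/(2√(6.9K_p)).
Setting ζ = 0.89: √(6.9K_p) = 4.9/(2·0.89) = 2.753, so K_p = 7.578/6.9 = 1.1.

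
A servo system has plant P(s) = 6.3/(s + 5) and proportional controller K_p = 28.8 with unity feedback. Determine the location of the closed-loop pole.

s = -186.4

Closed-loop transfer function: T(s) = K_p·P(s)/(1 + K_p·P(s)) = 181.4/(s + 5 + 181.4) = 181.4/(s + 186.4).
The closed-loop pole is at s = −186.4.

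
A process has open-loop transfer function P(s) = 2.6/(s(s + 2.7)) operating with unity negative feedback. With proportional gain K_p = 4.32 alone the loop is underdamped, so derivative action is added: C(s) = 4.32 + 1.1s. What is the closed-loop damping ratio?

ζ = 0.829

Forward path: (4.32 + 1.1s)·2.6/(s(s+2.7)). The closed-loop characteristic equation is s² + (2.7 + 2.6·1.1)s + 2.6·4.32 = 0.
That is s² + 5.56s + 11.23 = 0, so ω_n = 3.351 rad/s and ζ = 5.56/(2·3.351) = 0.8295.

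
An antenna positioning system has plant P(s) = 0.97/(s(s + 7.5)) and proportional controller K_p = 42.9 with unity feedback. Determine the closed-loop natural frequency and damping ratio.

ω_n = 6.45 rad/s, ζ = 0.581

With unity feedback the closed-loop characteristic equation is s² + 7.5s + 42.9·0.97 = s² + 7.5s + 41.61 = 0.
Matching s² + 2ζω_n s + ω_n²: ω_n = √41.61 = 6.451 rad/s and 2ζω_n = 7.5, so ζ = 7.5/(2·6.451) = 0.581.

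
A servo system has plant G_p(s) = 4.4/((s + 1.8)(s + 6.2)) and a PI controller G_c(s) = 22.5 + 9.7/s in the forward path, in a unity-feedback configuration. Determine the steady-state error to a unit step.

The open loop G_c(s)G_p(s) has a pole at the origin (type 1), so the static position error constant is infinite and e_ss = 1/(1+∞) = 0.

0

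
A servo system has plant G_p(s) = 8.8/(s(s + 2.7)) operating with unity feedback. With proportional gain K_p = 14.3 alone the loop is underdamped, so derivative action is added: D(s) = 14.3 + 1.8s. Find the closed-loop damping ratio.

Forward path: (14.3 + 1.8s)·8.8/(s(s+2.7)). The closed-loop characteristic equation is s² + (2.7 + 8.8·1.8)s + 8.8·14.3 = 0.
That is s² + 18.54s + 125.8 = 0, so ω_n = 11.22 rad/s and ζ = 18.54/(2·11.22) = 0.8264.

ζ = 0.826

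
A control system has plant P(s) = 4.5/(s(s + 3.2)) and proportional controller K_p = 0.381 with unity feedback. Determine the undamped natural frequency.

ω_n = 1.31 rad/s

The closed-loop denominator is s(s+3.2) + 0.381·4.5 = s² + 3.2s + 1.715.
So ω_n² = 1.715 ⇒ ω_n = 1.309 rad/s, and ζ = 3.2/(2ω_n) = 1.22.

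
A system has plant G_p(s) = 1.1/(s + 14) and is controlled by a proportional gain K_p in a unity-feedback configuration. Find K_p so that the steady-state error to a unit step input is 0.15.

Steady-state error for a unit step on this type-0 loop is 1/(1 + K_p·G_p(0)).
G_p(0) = 0.07857. Require 1/(1 + K_p·0.07857) = 0.15, so 1 + 0.07857·K_p = 6.667.
K_p = (6.667 − 1)/0.07857 = 72.1.

K_p = 72.1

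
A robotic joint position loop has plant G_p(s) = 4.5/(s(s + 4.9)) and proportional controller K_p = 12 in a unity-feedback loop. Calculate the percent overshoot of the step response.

32.9%

The closed-loop denominator s² + 4.9s + 54 gives ω_n = √54 = 7.348 and ζ = 4.9/(2ω_n) = 0.3334.
%OS = 100·exp(−πζ/√(1−ζ²)) = 100·exp(−π·0.3334/√0.8888) = 32.9%.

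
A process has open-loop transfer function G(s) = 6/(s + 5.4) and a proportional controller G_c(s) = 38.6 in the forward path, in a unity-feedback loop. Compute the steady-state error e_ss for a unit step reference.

The loop is type 0. Static position error constant K_pos = G_c(0)·G(0) = 38.6·1.111 = 42.89.
Steady-state error to a unit step: e_ss = 1/(1+K_pos) = 1/43.89 = 0.0228.

0.0228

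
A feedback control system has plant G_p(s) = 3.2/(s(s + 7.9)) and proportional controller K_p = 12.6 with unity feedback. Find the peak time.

T_p = 0.632 s

Closed-loop characteristic equation: s² + 7.9s + 40.32 = 0, so ω_n = 6.35 rad/s and ζ = 7.9/(2·6.35) = 0.6221.
Damped frequency ω_d = ω_n√(1−ζ²) = 4.972 rad/s, so peak time T_p = π/ω_d = 0.632 s.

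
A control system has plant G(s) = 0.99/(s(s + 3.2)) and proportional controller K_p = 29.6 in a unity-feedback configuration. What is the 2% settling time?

The closed-loop denominator s² + 3.2s + 29.3 gives ω_n = √29.3 = 5.413 and ζ = 3.2/(2ω_n) = 0.2956.
2% settling time T_s ≈ 4/(ζω_n) = 4/1.6 = 2.5 s.

T_s ≈ 2.5 s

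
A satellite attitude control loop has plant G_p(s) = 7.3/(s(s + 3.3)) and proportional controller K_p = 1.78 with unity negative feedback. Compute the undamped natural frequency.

The closed-loop denominator is s(s+3.3) + 1.78·7.3 = s² + 3.3s + 12.99.
Matching s² + 2ζω_n s + ω_n²: ω_n = √12.99 = 3.605 rad/s and 2ζω_n = 3.3, so ζ = 3.3/(2·3.605) = 0.458.

ω_n = 3.6 rad/s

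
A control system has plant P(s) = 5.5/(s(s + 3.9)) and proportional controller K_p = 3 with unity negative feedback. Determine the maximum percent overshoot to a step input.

The closed-loop denominator s² + 3.9s + 16.5 gives ω_n = √16.5 = 4.062 and ζ = 3.9/(2ω_n) = 0.4801.
%OS = 100·exp(−πζ/√(1−ζ²)) = 100·exp(−π·0.4801/√0.7695) = 17.9%.

17.9%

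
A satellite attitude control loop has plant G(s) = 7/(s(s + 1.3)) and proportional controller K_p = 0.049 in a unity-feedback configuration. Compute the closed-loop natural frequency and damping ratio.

1 + K_p·G(s) = 0 gives s² + 1.3s + 0.343 = 0.
Matching s² + 2ζω_n s + ω_n²: ω_n = √0.343 = 0.5857 rad/s and 2ζω_n = 1.3, so ζ = 1.3/(2·0.5857) = 1.11.

ω_n = 0.586 rad/s, ζ = 1.11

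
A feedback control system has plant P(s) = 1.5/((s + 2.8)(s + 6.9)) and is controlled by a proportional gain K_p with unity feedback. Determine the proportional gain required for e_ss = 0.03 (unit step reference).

K_p = 416

The loop is type 0, so e_ss(step) = 1/(1 + K_pos) with K_pos = K_p·P(0).
P(0) = 0.07764. Require 1/(1 + K_p·0.07764) = 0.03, so 1 + 0.07764·K_p = 33.33.
K_p = (33.33 − 1)/0.07764 = 416.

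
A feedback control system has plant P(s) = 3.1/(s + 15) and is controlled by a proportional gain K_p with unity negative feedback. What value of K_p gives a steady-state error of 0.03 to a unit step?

The loop is type 0, so e_ss(step) = 1/(1 + K_pos) with K_pos = K_p·P(0).
P(0) = 0.2067. Require 1/(1 + K_p·0.2067) = 0.03, so 1 + 0.2067·K_p = 33.33.
K_p = (33.33 − 1)/0.2067 = 156.

K_p = 156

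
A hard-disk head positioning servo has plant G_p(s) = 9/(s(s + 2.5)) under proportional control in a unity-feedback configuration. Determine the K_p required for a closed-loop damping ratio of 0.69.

K_p = 0.365

Closed-loop characteristic equation: s² + 2.5s + K_p·9 = 0.
So ω_n = √(9K_p) and 2ζω_n = 2.5, giving ζ = 2.5/(2√(9K_p)).
Setting ζ = 0.69: √(9K_p) = 2.5/(2·0.69) = 1.812, so K_p = 3.282/9 = 0.365.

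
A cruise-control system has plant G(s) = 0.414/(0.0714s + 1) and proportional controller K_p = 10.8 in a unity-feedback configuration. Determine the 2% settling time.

T_s ≈ 0.0522 s

Closed loop: T(s) = K_p·G/(1+K_p·G) = 4.471/(0.0714s + 1 + 4.471), with pole at s = −(1 + 4.471)/0.0714 = −76.63.
τ = 1/76.63 = 0.01305 s, so 2% settling time ≈ 4τ = 0.0522 s.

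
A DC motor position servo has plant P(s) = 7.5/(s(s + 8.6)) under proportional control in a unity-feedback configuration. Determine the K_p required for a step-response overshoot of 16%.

K_p = 9.71

From %OS = 100·exp(−πζ/√(1−ζ²)) = 16%, ζ = −ln(0.16)/√(π²+ln²(0.16)) = 0.5039.
Characteristic equation s² + 8.6s + 7.5K_p = 0 gives ζ = 8.6/(2√(7.5K_p)).
Setting ζ = 0.5039: √(7.5K_p) = 8.6/(2·0.5039) = 8.534, so K_p = 72.83/7.5 = 9.71.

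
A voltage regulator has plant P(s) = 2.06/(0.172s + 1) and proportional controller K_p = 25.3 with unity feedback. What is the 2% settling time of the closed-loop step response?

T_s ≈ 0.013 s

Closed loop: T(s) = K_p·P/(1+K_p·P) = 52.12/(0.172s + 1 + 52.12), with pole at s = −(1 + 52.12)/0.172 = −308.8.
τ = 1/308.8 = 0.003238 s, so 2% settling time ≈ 4τ = 0.013 s.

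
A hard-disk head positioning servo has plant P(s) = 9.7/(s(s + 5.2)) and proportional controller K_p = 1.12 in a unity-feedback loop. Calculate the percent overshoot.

The closed-loop denominator s² + 5.2s + 10.86 gives ω_n = √10.86 = 3.296 and ζ = 5.2/(2ω_n) = 0.7888.
%OS = 100·exp(−πζ/√(1−ζ²)) = 100·exp(−π·0.7888/√0.3778) = 1.77%.

1.77%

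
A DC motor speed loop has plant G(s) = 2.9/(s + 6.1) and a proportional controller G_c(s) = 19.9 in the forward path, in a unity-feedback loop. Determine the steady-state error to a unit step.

The loop is type 0. Static position error constant K_pos = G_c(0)·G(0) = 19.9·0.4754 = 9.461.
Steady-state error to a unit step: e_ss = 1/(1+K_pos) = 1/10.46 = 0.0956.

0.0956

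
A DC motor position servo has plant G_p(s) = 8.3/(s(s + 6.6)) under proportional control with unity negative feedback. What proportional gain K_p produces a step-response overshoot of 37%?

K_p = 14.4

From %OS = 100·exp(−πζ/√(1−ζ²)) = 37%, ζ = −ln(0.37)/√(π²+ln²(0.37)) = 0.3017.
Characteristic equation s² + 6.6s + 8.3K_p = 0 gives ζ = 6.6/(2√(8.3K_p)).
Setting ζ = 0.3017: √(8.3K_p) = 6.6/(2·0.3017) = 10.94, so K_p = 119.6/8.3 = 14.4.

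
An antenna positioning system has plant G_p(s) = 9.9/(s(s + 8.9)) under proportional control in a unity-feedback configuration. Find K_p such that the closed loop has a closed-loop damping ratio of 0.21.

K_p = 45.4

Closed-loop characteristic equation: s² + 8.9s + K_p·9.9 = 0.
So ω_n = √(9.9K_p) and 2ζω_n = 8.9, giving ζ = 8.9/(2√(9.9K_p)).
Setting ζ = 0.21: √(9.9K_p) = 8.9/(2·0.21) = 21.19, so K_p = 449/9.9 = 45.4.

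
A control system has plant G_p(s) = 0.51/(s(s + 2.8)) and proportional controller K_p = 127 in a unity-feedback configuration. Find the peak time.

From 1 + K_pG_p(s) = 0: s² + 2.8s + 64.77 = 0 ⇒ ω_n = 8.048, ζ = 0.174.
Damped frequency ω_d = ω_n√(1−ζ²) = 7.925 rad/s, so peak time T_p = π/ω_d = 0.396 s.

T_p = 0.396 s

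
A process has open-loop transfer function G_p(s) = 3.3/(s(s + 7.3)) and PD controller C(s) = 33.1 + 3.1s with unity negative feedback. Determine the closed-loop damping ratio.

Forward path: (33.1 + 3.1s)·3.3/(s(s+7.3)). The closed-loop characteristic equation is s² + (7.3 + 3.3·3.1)s + 3.3·33.1 = 0.
That is s² + 17.53s + 109.2 = 0, so ω_n = 10.45 rad/s and ζ = 17.53/(2·10.45) = 0.8387.

ζ = 0.839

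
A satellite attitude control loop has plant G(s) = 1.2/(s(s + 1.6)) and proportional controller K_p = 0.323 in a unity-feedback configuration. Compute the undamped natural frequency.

The closed-loop denominator is s(s+1.6) + 0.323·1.2 = s² + 1.6s + 0.3876.
So ω_n² = 0.3876 ⇒ ω_n = 0.6226 rad/s, and ζ = 1.6/(2ω_n) = 1.28.

ω_n = 0.623 rad/s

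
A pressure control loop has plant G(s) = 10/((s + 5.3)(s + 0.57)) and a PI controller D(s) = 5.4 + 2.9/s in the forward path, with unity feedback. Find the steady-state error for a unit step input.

0

The open loop D(s)G(s) has a pole at the origin (type 1), so the static position error constant is infinite and e_ss = 1/(1+∞) = 0.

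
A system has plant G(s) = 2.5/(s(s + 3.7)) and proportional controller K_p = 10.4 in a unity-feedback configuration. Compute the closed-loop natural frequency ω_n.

ω_n = 5.1 rad/s

1 + K_p·G(s) = 0 gives s² + 3.7s + 26 = 0.
Matching s² + 2ζω_n s + ω_n²: ω_n = √26 = 5.099 rad/s and 2ζω_n = 3.7, so ζ = 3.7/(2·5.099) = 0.363.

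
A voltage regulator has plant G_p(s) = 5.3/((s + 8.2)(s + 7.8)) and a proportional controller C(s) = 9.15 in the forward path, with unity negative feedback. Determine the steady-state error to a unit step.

0.569

The loop is type 0. Static position error constant K_pos = C(0)·G_p(0) = 9.15·0.08286 = 0.7582.
Steady-state error to a unit step: e_ss = 1/(1+K_pos) = 1/1.758 = 0.569.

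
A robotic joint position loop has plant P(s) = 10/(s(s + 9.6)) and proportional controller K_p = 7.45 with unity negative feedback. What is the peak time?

The closed-loop denominator s² + 9.6s + 74.5 gives ω_n = √74.5 = 8.631 and ζ = 9.6/(2ω_n) = 0.5561.
Damped frequency ω_d = ω_n√(1−ζ²) = 7.174 rad/s, so peak time T_p = π/ω_d = 0.438 s.

T_p = 0.438 s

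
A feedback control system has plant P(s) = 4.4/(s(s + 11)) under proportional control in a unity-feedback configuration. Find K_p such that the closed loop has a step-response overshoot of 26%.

From %OS = 100·exp(−πζ/√(1−ζ²)) = 26%, ζ = −ln(0.26)/√(π²+ln²(0.26)) = 0.3941.
Characteristic equation s² + 11s + 4.4K_p = 0 gives ζ = 11/(2√(4.4K_p)).
Setting ζ = 0.3941: √(4.4K_p) = 11/(2·0.3941) = 13.96, so K_p = 194.8/4.4 = 44.3.

K_p = 44.3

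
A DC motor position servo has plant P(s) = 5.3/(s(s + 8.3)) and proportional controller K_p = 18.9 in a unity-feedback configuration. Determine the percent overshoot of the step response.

Closed-loop characteristic equation: s² + 8.3s + 100.2 = 0, so ω_n = 10.01 rad/s and ζ = 8.3/(2·10.01) = 0.4146.
%OS = 100·exp(−πζ/√(1−ζ²)) = 100·exp(−π·0.4146/√0.8281) = 23.9%.

23.9%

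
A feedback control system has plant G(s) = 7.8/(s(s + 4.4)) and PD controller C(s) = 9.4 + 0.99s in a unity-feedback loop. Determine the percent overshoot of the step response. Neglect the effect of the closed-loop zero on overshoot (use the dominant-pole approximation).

Forward path: (9.4 + 0.99s)·7.8/(s(s+4.4)). The closed-loop characteristic equation is s² + (4.4 + 7.8·0.99)s + 7.8·9.4 = 0.
That is s² + 12.12s + 73.32 = 0, so ω_n = 8.563 rad/s and ζ = 12.12/(2·8.563) = 0.7078.
%OS = 100·exp(−πζ/√(1−ζ²)) = 4.29%.

4.29%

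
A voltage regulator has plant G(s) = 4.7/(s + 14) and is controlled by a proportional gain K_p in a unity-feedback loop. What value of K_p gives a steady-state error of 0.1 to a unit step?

Steady-state error for a unit step on this type-0 loop is 1/(1 + K_p·G(0)).
G(0) = 0.3357. Require 1/(1 + K_p·0.3357) = 0.1, so 1 + 0.3357·K_p = 10.
K_p = (10 − 1)/0.3357 = 26.8.

K_p = 26.8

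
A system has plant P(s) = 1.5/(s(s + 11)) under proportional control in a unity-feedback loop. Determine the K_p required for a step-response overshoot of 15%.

K_p = 75.5

From %OS = 100·exp(−πζ/√(1−ζ²)) = 15%, ζ = −ln(0.15)/√(π²+ln²(0.15)) = 0.5169.
Characteristic equation s² + 11s + 1.5K_p = 0 gives ζ = 11/(2√(1.5K_p)).
Setting ζ = 0.5169: √(1.5K_p) = 11/(2·0.5169) = 10.64, so K_p = 113.2/1.5 = 75.5.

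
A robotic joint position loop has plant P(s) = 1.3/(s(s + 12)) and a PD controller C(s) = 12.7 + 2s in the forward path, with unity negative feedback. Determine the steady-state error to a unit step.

0

The open loop C(s)P(s) has a pole at the origin (type 1), so the static position error constant is infinite and e_ss = 1/(1+∞) = 0.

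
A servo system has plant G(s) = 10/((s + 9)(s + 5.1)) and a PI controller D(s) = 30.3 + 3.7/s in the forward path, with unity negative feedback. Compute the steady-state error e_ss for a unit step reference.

0

The open loop D(s)G(s) has a pole at the origin (type 1), so the static position error constant is infinite and e_ss = 1/(1+∞) = 0.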